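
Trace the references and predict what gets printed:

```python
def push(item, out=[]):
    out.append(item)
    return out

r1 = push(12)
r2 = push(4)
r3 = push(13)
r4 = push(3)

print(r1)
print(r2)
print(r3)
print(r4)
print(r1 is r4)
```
[12, 4, 13, 3]
[12, 4, 13, 3]
[12, 4, 13, 3]
[12, 4, 13, 3]
True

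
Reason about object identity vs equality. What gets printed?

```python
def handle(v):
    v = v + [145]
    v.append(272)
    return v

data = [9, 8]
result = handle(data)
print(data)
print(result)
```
[9, 8]
[9, 8, 145, 272]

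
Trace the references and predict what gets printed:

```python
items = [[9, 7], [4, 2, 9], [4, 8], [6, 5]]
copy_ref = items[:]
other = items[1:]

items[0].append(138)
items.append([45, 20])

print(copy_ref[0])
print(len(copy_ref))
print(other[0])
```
[9, 7, 138]
4
[4, 2, 9]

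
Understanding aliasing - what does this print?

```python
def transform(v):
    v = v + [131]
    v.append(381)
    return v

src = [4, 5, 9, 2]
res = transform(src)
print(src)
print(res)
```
[4, 5, 9, 2]
[4, 5, 9, 2, 131, 381]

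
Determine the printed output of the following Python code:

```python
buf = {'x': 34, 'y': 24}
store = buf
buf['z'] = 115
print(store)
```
{'x': 34, 'y': 24, 'z': 115}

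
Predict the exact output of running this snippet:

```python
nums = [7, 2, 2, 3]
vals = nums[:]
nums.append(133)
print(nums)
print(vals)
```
[7, 2, 2, 3, 133]
[7, 2, 2, 3]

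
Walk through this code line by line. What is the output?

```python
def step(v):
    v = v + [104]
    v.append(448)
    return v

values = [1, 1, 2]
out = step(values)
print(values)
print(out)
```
[1, 1, 2]
[1, 1, 2, 104, 448]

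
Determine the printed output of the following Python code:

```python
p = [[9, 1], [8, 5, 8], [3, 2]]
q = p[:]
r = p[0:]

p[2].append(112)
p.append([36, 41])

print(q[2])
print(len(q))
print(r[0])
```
[3, 2, 112]
3
[9, 1]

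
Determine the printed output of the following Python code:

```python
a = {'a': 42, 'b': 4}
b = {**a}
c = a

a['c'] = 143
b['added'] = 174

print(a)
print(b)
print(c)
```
{'a': 42, 'b': 4, 'c': 143}
{'a': 42, 'b': 4, 'added': 174}
{'a': 42, 'b': 4, 'c': 143}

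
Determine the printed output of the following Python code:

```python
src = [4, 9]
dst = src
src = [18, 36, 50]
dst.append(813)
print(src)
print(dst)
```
[18, 36, 50]
[4, 9, 813]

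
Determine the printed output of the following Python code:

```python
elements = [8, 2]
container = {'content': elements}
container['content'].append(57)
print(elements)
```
[8, 2, 57]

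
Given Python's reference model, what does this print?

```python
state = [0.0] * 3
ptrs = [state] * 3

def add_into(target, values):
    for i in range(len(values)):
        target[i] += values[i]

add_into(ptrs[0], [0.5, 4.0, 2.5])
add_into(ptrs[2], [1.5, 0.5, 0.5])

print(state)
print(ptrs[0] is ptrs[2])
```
[2.0, 4.5, 3.0]
True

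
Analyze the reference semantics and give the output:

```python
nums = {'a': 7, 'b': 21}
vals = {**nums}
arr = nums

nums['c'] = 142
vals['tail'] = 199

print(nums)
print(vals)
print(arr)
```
{'a': 7, 'b': 21, 'c': 142}
{'a': 7, 'b': 21, 'tail': 199}
{'a': 7, 'b': 21, 'c': 142}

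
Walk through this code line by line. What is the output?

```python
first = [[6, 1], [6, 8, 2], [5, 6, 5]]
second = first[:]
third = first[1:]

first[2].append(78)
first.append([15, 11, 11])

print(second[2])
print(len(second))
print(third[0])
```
[5, 6, 5, 78]
3
[6, 8, 2]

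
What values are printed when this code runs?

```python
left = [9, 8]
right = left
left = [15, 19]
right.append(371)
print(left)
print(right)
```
[15, 19]
[9, 8, 371]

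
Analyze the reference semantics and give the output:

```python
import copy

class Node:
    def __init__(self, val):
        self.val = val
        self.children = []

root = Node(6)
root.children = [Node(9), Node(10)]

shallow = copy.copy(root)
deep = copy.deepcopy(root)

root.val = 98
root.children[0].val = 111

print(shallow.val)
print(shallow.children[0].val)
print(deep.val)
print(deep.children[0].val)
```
6
111
6
9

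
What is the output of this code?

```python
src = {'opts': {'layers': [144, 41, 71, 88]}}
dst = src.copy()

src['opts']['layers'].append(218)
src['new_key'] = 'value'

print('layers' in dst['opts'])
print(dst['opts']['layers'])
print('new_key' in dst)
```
True
[144, 41, 71, 88, 218]
False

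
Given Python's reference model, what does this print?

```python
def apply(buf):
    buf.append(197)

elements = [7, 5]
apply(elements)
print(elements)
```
[7, 5, 197]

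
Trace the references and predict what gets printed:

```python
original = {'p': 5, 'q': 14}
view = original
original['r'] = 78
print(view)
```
{'p': 5, 'q': 14, 'r': 78}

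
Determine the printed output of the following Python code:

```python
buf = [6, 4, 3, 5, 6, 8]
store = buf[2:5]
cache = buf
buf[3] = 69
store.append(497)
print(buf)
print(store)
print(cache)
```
[6, 4, 3, 69, 6, 8]
[3, 5, 6, 497]
[6, 4, 3, 69, 6, 8]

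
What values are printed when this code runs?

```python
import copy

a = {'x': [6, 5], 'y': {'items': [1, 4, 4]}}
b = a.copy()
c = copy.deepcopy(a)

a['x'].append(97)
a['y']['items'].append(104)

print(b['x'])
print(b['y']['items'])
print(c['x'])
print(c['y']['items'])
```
[6, 5, 97]
[1, 4, 4, 104]
[6, 5]
[1, 4, 4]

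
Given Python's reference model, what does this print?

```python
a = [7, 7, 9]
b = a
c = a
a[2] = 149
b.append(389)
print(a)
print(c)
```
[7, 7, 149, 389]
[7, 7, 149, 389]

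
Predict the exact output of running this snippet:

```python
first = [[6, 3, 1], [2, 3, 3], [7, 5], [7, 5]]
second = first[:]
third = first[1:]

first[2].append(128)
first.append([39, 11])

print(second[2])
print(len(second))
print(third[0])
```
[7, 5, 128]
4
[2, 3, 3]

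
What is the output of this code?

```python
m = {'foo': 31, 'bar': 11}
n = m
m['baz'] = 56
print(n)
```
{'foo': 31, 'bar': 11, 'baz': 56}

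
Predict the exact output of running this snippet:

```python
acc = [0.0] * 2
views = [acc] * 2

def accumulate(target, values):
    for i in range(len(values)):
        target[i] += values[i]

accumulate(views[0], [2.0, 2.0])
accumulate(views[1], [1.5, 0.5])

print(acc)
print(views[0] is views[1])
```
[3.5, 2.5]
True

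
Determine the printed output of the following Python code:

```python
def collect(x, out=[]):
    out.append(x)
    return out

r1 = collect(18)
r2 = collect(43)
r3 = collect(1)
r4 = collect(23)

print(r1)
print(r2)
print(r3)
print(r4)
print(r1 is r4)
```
[18, 43, 1, 23]
[18, 43, 1, 23]
[18, 43, 1, 23]
[18, 43, 1, 23]
True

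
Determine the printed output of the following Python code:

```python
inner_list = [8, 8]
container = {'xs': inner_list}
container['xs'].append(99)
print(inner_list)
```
[8, 8, 99]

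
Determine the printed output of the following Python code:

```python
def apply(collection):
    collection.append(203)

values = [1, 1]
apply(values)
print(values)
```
[1, 1, 203]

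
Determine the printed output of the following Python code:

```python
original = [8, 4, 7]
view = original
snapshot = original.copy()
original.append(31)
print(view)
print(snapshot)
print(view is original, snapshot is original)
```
[8, 4, 7, 31]
[8, 4, 7]
True False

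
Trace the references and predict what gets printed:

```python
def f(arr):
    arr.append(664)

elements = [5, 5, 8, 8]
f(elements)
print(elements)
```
[5, 5, 8, 8, 664]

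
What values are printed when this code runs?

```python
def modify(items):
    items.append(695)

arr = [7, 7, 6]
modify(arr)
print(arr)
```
[7, 7, 6, 695]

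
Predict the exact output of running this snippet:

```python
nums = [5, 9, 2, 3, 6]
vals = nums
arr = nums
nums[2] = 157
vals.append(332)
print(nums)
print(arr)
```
[5, 9, 157, 3, 6, 332]
[5, 9, 157, 3, 6, 332]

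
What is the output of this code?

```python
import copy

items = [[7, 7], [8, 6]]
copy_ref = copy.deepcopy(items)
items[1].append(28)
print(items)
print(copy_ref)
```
[[7, 7], [8, 6, 28]]
[[7, 7], [8, 6]]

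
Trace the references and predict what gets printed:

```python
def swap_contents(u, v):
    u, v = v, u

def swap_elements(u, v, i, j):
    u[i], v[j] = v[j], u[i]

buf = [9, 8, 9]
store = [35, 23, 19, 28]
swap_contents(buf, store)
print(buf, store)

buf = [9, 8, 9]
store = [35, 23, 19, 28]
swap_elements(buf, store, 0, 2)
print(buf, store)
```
[9, 8, 9] [35, 23, 19, 28]
[19, 8, 9] [35, 23, 9, 28]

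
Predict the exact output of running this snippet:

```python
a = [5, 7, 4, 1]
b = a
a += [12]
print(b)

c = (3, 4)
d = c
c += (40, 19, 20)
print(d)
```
[5, 7, 4, 1, 12]
(3, 4)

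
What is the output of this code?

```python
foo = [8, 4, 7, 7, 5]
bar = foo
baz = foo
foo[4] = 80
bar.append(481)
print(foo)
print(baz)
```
[8, 4, 7, 7, 80, 481]
[8, 4, 7, 7, 80, 481]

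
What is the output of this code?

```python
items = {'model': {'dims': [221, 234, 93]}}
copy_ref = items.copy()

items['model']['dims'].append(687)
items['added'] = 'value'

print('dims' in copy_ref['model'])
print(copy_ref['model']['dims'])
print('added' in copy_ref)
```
True
[221, 234, 93, 687]
False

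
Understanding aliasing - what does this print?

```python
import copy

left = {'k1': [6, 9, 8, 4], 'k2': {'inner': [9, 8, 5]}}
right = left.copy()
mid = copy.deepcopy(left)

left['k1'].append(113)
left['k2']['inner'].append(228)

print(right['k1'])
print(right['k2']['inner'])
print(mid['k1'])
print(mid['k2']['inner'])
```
[6, 9, 8, 4, 113]
[9, 8, 5, 228]
[6, 9, 8, 4]
[9, 8, 5]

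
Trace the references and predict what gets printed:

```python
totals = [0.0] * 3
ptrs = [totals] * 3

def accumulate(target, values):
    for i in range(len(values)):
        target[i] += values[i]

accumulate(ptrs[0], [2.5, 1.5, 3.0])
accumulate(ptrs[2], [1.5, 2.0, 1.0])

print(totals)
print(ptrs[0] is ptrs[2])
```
[4.0, 3.5, 4.0]
True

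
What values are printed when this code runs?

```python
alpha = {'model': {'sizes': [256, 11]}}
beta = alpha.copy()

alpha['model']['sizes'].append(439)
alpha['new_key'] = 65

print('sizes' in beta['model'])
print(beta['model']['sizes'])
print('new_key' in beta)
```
True
[256, 11, 439]
False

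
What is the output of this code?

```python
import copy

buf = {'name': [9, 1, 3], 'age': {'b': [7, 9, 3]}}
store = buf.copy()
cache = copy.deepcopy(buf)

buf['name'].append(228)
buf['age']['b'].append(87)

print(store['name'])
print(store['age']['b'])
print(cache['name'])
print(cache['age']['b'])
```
[9, 1, 3, 228]
[7, 9, 3, 87]
[9, 1, 3]
[7, 9, 3]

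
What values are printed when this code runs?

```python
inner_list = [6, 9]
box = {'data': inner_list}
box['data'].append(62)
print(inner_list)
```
[6, 9, 62]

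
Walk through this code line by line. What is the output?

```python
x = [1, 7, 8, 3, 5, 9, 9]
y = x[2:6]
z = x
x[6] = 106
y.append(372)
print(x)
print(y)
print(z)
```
[1, 7, 8, 3, 5, 9, 106]
[8, 3, 5, 9, 372]
[1, 7, 8, 3, 5, 9, 106]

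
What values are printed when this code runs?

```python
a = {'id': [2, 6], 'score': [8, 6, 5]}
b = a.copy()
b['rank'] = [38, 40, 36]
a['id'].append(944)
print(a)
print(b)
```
{'id': [2, 6, 944], 'score': [8, 6, 5]}
{'id': [2, 6, 944], 'score': [8, 6, 5], 'rank': [38, 40, 36]}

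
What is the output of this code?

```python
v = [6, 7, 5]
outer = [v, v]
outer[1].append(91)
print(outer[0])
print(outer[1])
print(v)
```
[6, 7, 5, 91]
[6, 7, 5, 91]
[6, 7, 5, 91]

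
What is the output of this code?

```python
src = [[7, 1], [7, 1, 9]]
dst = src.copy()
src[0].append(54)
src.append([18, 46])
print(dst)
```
[[7, 1, 54], [7, 1, 9]]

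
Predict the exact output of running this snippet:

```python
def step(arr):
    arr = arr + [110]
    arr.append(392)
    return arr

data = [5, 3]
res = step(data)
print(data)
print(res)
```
[5, 3]
[5, 3, 110, 392]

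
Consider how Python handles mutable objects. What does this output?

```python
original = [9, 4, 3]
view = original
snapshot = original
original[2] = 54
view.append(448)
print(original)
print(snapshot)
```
[9, 4, 54, 448]
[9, 4, 54, 448]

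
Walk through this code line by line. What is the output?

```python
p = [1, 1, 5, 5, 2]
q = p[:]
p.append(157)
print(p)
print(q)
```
[1, 1, 5, 5, 2, 157]
[1, 1, 5, 5, 2]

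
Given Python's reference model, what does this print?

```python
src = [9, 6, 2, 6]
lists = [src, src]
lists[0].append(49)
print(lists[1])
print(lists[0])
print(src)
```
[9, 6, 2, 6, 49]
[9, 6, 2, 6, 49]
[9, 6, 2, 6, 49]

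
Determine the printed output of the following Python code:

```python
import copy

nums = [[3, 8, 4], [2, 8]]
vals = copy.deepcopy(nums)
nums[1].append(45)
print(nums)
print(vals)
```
[[3, 8, 4], [2, 8, 45]]
[[3, 8, 4], [2, 8]]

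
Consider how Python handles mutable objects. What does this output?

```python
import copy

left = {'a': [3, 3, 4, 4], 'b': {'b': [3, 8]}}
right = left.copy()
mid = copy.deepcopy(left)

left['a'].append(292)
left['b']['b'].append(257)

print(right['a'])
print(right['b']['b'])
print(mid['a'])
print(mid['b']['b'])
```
[3, 3, 4, 4, 292]
[3, 8, 257]
[3, 3, 4, 4]
[3, 8]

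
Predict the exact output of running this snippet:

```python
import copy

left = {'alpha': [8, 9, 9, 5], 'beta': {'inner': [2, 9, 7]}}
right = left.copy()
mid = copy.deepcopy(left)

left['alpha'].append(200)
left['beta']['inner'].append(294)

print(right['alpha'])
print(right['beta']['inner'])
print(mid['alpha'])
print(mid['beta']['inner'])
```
[8, 9, 9, 5, 200]
[2, 9, 7, 294]
[8, 9, 9, 5]
[2, 9, 7]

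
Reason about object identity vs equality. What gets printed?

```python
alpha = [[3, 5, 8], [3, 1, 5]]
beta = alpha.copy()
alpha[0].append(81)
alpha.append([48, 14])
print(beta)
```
[[3, 5, 8, 81], [3, 1, 5]]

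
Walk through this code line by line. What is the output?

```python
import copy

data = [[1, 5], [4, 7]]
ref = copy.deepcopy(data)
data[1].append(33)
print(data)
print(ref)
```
[[1, 5], [4, 7, 33]]
[[1, 5], [4, 7]]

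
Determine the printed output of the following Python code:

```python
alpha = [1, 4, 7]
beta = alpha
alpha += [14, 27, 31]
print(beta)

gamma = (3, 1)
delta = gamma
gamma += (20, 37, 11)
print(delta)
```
[1, 4, 7, 14, 27, 31]
(3, 1)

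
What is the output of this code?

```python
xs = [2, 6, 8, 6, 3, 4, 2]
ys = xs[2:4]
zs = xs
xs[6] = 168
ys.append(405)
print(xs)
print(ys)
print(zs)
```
[2, 6, 8, 6, 3, 4, 168]
[8, 6, 405]
[2, 6, 8, 6, 3, 4, 168]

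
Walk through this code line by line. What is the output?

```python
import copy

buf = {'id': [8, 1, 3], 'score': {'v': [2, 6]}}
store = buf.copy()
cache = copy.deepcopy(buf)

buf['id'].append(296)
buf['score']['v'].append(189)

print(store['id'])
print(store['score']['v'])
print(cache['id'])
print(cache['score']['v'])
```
[8, 1, 3, 296]
[2, 6, 189]
[8, 1, 3]
[2, 6]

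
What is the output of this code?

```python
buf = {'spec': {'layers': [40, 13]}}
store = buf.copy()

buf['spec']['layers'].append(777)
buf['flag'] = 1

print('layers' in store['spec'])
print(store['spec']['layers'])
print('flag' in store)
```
True
[40, 13, 777]
False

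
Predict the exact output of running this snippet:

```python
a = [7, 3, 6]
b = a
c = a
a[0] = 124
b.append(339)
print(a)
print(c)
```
[124, 3, 6, 339]
[124, 3, 6, 339]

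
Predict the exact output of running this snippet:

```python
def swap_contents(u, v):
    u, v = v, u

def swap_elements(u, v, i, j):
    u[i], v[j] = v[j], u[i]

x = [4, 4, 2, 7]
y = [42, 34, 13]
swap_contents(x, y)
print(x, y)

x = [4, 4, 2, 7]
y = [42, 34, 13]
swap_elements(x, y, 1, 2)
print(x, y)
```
[4, 4, 2, 7] [42, 34, 13]
[4, 13, 2, 7] [42, 34, 4]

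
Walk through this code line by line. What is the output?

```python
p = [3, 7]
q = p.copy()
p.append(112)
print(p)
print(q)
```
[3, 7, 112]
[3, 7]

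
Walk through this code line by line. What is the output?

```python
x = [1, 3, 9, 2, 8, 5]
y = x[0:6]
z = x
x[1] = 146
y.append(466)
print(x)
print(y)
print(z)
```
[1, 146, 9, 2, 8, 5]
[1, 3, 9, 2, 8, 5, 466]
[1, 146, 9, 2, 8, 5]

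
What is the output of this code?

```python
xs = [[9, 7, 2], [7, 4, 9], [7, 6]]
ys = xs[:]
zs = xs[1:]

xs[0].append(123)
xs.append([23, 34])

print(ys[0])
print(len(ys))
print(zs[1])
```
[9, 7, 2, 123]
3
[7, 6]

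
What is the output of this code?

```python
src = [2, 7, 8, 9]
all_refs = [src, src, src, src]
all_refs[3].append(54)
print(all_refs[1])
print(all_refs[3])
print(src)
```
[2, 7, 8, 9, 54]
[2, 7, 8, 9, 54]
[2, 7, 8, 9, 54]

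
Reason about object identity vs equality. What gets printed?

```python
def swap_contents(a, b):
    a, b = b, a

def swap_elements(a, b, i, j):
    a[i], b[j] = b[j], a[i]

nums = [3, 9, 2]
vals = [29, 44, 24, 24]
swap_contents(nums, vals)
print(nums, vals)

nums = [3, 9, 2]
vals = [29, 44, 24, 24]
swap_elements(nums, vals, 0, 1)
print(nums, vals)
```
[3, 9, 2] [29, 44, 24, 24]
[44, 9, 2] [29, 3, 24, 24]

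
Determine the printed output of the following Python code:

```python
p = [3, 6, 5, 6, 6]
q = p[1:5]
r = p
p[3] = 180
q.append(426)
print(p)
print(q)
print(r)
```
[3, 6, 5, 180, 6]
[6, 5, 6, 6, 426]
[3, 6, 5, 180, 6]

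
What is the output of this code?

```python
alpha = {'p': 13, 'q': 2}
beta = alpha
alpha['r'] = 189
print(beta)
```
{'p': 13, 'q': 2, 'r': 189}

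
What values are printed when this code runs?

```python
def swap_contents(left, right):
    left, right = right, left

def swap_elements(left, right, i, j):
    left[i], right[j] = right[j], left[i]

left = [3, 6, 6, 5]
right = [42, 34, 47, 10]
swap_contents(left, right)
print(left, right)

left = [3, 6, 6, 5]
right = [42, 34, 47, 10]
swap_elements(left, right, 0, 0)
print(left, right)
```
[3, 6, 6, 5] [42, 34, 47, 10]
[42, 6, 6, 5] [3, 34, 47, 10]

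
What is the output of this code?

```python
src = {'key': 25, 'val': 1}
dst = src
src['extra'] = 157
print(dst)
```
{'key': 25, 'val': 1, 'extra': 157}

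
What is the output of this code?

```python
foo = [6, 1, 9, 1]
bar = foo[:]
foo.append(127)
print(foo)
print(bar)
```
[6, 1, 9, 1, 127]
[6, 1, 9, 1]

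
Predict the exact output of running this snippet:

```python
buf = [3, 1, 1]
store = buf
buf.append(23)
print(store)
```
[3, 1, 1, 23]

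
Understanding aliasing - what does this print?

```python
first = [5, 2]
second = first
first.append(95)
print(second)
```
[5, 2, 95]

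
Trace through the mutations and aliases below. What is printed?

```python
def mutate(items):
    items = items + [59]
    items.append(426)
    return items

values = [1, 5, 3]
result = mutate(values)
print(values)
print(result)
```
[1, 5, 3]
[1, 5, 3, 59, 426]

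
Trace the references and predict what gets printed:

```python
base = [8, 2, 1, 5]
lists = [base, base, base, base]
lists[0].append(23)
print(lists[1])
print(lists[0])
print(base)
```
[8, 2, 1, 5, 23]
[8, 2, 1, 5, 23]
[8, 2, 1, 5, 23]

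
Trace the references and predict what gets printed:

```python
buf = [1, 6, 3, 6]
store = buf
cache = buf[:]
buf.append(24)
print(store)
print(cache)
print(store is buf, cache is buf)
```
[1, 6, 3, 6, 24]
[1, 6, 3, 6]
True False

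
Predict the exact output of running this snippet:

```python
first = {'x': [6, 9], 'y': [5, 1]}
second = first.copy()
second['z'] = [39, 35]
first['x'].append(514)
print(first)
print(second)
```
{'x': [6, 9, 514], 'y': [5, 1]}
{'x': [6, 9, 514], 'y': [5, 1], 'z': [39, 35]}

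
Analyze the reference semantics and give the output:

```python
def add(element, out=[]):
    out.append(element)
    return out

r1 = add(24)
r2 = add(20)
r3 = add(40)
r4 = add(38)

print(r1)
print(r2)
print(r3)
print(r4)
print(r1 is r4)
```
[24, 20, 40, 38]
[24, 20, 40, 38]
[24, 20, 40, 38]
[24, 20, 40, 38]
True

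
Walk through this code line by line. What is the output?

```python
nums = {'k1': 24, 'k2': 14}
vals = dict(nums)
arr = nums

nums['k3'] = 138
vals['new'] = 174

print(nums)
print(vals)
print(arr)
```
{'k1': 24, 'k2': 14, 'k3': 138}
{'k1': 24, 'k2': 14, 'new': 174}
{'k1': 24, 'k2': 14, 'k3': 138}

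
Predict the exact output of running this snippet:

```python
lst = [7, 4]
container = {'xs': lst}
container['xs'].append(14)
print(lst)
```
[7, 4, 14]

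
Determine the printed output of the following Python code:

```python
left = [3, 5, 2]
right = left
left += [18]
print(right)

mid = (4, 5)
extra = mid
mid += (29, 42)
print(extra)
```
[3, 5, 2, 18]
(4, 5)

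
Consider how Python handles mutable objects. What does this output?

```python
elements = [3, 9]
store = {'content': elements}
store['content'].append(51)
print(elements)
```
[3, 9, 51]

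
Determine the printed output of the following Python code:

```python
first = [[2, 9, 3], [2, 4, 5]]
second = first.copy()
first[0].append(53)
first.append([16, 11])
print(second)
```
[[2, 9, 3, 53], [2, 4, 5]]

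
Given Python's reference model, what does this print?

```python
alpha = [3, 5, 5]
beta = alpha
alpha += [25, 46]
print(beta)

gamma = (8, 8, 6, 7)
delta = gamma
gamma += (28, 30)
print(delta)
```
[3, 5, 5, 25, 46]
(8, 8, 6, 7)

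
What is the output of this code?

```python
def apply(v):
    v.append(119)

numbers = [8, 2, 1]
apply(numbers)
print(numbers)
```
[8, 2, 1, 119]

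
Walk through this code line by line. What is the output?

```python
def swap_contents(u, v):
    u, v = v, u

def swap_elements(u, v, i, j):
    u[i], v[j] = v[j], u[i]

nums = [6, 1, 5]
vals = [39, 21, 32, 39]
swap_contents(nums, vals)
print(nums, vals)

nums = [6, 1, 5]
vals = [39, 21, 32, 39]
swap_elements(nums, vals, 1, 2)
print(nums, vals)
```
[6, 1, 5] [39, 21, 32, 39]
[6, 32, 5] [39, 21, 1, 39]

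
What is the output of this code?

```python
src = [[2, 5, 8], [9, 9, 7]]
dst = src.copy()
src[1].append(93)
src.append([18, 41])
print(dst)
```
[[2, 5, 8], [9, 9, 7, 93]]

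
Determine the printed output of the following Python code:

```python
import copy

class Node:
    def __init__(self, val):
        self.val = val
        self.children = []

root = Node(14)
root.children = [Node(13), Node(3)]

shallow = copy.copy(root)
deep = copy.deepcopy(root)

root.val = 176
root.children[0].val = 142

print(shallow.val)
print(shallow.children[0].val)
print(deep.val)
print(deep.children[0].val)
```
14
142
14
13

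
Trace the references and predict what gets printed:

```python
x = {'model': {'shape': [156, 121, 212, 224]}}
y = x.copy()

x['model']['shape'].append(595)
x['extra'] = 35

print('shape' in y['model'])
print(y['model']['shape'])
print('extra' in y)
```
True
[156, 121, 212, 224, 595]
False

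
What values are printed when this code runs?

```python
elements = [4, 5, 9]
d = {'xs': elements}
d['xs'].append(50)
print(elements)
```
[4, 5, 9, 50]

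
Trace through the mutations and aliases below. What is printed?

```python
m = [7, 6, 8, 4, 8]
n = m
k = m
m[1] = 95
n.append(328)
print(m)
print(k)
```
[7, 95, 8, 4, 8, 328]
[7, 95, 8, 4, 8, 328]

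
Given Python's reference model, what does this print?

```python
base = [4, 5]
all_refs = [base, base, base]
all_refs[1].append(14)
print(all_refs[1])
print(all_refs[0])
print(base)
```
[4, 5, 14]
[4, 5, 14]
[4, 5, 14]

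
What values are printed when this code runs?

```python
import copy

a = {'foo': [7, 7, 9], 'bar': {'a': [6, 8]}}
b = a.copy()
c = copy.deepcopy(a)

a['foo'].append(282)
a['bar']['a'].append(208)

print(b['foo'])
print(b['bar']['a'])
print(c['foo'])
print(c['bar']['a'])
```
[7, 7, 9, 282]
[6, 8, 208]
[7, 7, 9]
[6, 8]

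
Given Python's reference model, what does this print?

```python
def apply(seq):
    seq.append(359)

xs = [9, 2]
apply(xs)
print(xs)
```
[9, 2, 359]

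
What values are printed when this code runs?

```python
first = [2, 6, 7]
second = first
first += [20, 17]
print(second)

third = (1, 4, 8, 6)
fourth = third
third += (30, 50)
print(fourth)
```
[2, 6, 7, 20, 17]
(1, 4, 8, 6)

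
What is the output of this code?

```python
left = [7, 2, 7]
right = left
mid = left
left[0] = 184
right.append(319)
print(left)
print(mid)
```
[184, 2, 7, 319]
[184, 2, 7, 319]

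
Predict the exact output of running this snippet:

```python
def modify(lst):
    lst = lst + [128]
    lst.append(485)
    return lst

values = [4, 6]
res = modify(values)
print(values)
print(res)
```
[4, 6]
[4, 6, 128, 485]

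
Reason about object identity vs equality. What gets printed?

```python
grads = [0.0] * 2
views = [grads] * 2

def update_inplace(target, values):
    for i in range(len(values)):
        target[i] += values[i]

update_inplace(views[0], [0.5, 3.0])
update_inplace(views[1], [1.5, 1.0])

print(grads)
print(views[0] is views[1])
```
[2.0, 4.0]
True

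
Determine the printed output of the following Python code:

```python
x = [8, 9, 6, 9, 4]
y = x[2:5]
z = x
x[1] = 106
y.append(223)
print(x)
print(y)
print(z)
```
[8, 106, 6, 9, 4]
[6, 9, 4, 223]
[8, 106, 6, 9, 4]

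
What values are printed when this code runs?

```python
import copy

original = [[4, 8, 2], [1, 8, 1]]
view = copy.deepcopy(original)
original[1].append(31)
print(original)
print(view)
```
[[4, 8, 2], [1, 8, 1, 31]]
[[4, 8, 2], [1, 8, 1]]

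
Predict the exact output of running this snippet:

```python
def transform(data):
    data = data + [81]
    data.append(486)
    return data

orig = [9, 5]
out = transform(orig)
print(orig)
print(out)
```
[9, 5]
[9, 5, 81, 486]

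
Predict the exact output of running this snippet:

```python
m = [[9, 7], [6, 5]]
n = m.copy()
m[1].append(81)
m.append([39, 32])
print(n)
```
[[9, 7], [6, 5, 81]]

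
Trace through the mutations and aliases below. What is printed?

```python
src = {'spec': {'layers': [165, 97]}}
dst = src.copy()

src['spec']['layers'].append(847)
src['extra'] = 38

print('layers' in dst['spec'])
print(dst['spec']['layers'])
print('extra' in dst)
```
True
[165, 97, 847]
False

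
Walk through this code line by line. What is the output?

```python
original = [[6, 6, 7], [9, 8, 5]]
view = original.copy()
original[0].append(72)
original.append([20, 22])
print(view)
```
[[6, 6, 7, 72], [9, 8, 5]]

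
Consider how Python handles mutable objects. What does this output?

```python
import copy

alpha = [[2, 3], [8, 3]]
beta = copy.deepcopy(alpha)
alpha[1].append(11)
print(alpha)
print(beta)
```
[[2, 3], [8, 3, 11]]
[[2, 3], [8, 3]]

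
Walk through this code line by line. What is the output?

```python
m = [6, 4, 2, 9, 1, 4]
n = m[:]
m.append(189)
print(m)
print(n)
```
[6, 4, 2, 9, 1, 4, 189]
[6, 4, 2, 9, 1, 4]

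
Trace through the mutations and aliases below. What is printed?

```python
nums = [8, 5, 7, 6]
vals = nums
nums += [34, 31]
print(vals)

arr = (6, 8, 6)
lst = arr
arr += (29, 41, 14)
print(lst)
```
[8, 5, 7, 6, 34, 31]
(6, 8, 6)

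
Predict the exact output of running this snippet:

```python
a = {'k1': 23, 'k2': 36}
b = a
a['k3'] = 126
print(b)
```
{'k1': 23, 'k2': 36, 'k3': 126}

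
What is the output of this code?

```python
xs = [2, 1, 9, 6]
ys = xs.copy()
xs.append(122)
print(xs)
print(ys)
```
[2, 1, 9, 6, 122]
[2, 1, 9, 6]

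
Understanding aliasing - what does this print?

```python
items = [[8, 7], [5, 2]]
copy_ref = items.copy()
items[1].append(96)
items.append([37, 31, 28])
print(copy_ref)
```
[[8, 7], [5, 2, 96]]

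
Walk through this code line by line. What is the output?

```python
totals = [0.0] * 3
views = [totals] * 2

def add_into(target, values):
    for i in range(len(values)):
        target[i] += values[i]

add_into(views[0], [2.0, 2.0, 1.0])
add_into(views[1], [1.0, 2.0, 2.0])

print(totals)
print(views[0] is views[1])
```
[3.0, 4.0, 3.0]
True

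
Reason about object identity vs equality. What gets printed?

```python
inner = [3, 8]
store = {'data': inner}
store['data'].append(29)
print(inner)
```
[3, 8, 29]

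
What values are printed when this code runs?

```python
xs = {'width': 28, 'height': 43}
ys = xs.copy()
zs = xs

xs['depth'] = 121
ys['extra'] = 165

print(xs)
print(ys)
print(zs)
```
{'width': 28, 'height': 43, 'depth': 121}
{'width': 28, 'height': 43, 'extra': 165}
{'width': 28, 'height': 43, 'depth': 121}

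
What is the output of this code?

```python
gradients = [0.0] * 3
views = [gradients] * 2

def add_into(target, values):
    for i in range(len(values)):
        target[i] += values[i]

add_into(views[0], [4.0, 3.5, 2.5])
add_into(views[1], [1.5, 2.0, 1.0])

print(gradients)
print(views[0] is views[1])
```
[5.5, 5.5, 3.5]
True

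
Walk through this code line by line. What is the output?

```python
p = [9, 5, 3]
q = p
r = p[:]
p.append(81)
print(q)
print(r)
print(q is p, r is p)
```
[9, 5, 3, 81]
[9, 5, 3]
True False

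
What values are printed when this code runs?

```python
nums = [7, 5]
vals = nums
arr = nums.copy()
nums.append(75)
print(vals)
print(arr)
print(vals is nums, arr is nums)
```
[7, 5, 75]
[7, 5]
True False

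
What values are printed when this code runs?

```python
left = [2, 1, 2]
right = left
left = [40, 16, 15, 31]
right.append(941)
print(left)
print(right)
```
[40, 16, 15, 31]
[2, 1, 2, 941]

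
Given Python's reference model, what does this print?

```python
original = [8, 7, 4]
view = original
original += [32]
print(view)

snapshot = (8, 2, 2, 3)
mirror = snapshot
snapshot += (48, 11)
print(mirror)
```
[8, 7, 4, 32]
(8, 2, 2, 3)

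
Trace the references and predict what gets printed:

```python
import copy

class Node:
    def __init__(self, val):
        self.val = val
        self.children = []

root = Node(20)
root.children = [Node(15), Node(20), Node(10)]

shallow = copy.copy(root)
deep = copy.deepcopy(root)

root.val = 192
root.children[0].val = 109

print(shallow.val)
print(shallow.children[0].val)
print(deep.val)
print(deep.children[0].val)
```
20
109
20
15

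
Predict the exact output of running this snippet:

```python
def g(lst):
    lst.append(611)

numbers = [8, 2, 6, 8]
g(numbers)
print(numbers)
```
[8, 2, 6, 8, 611]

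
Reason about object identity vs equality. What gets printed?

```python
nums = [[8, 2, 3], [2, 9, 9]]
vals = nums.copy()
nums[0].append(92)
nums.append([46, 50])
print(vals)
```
[[8, 2, 3, 92], [2, 9, 9]]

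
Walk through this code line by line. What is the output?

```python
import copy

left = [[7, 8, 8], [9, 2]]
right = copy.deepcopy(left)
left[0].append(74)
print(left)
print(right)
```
[[7, 8, 8, 74], [9, 2]]
[[7, 8, 8], [9, 2]]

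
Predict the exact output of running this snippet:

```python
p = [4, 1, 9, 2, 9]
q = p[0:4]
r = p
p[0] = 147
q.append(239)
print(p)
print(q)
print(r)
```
[147, 1, 9, 2, 9]
[4, 1, 9, 2, 239]
[147, 1, 9, 2, 9]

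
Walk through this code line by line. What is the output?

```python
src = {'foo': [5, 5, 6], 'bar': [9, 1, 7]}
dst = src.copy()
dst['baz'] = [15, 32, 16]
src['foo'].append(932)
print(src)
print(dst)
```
{'foo': [5, 5, 6, 932], 'bar': [9, 1, 7]}
{'foo': [5, 5, 6, 932], 'bar': [9, 1, 7], 'baz': [15, 32, 16]}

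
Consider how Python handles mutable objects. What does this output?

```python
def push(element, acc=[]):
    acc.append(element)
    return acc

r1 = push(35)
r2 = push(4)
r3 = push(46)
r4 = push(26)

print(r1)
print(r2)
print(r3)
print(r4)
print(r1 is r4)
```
[35, 4, 46, 26]
[35, 4, 46, 26]
[35, 4, 46, 26]
[35, 4, 46, 26]
True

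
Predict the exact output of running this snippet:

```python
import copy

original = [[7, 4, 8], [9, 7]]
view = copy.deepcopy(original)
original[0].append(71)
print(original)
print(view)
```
[[7, 4, 8, 71], [9, 7]]
[[7, 4, 8], [9, 7]]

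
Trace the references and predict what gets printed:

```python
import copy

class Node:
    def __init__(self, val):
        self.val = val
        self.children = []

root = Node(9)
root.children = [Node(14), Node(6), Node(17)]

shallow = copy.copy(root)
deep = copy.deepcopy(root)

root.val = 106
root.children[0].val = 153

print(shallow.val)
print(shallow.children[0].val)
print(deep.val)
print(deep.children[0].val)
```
9
153
9
14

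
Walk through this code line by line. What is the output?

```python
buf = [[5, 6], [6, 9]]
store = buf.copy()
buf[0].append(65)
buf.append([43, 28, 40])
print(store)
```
[[5, 6, 65], [6, 9]]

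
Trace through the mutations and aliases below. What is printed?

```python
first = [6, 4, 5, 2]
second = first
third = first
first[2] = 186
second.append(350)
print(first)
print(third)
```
[6, 4, 186, 2, 350]
[6, 4, 186, 2, 350]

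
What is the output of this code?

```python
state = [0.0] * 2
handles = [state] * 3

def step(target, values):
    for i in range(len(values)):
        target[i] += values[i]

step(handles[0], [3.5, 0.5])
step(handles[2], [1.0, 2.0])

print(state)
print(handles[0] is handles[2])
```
[4.5, 2.5]
True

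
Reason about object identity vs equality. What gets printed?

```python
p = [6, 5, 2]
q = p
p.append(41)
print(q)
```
[6, 5, 2, 41]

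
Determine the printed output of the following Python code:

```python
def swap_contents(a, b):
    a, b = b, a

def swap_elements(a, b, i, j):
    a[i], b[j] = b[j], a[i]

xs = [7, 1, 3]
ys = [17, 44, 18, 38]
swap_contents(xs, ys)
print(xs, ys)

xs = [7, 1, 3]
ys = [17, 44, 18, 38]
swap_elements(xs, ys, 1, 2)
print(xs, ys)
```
[7, 1, 3] [17, 44, 18, 38]
[7, 18, 3] [17, 44, 1, 38]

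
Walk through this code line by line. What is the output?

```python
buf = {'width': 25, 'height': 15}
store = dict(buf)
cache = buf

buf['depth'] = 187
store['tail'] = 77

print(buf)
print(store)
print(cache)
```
{'width': 25, 'height': 15, 'depth': 187}
{'width': 25, 'height': 15, 'tail': 77}
{'width': 25, 'height': 15, 'depth': 187}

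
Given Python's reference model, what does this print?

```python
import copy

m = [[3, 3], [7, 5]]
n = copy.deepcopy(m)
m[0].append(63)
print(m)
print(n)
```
[[3, 3, 63], [7, 5]]
[[3, 3], [7, 5]]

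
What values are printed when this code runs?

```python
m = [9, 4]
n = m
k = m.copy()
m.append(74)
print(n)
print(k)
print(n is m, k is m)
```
[9, 4, 74]
[9, 4]
True False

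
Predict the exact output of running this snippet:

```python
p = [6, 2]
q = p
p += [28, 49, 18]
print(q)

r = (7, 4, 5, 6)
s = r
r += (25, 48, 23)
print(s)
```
[6, 2, 28, 49, 18]
(7, 4, 5, 6)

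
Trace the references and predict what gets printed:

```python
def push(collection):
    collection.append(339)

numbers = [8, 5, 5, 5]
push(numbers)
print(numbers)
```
[8, 5, 5, 5, 339]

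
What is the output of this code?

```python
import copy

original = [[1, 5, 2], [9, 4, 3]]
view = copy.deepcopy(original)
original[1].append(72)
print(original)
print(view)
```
[[1, 5, 2], [9, 4, 3, 72]]
[[1, 5, 2], [9, 4, 3]]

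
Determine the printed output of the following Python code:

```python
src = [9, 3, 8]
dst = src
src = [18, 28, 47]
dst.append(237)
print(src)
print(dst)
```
[18, 28, 47]
[9, 3, 8, 237]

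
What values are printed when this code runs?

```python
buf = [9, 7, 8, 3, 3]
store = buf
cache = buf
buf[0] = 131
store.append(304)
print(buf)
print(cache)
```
[131, 7, 8, 3, 3, 304]
[131, 7, 8, 3, 3, 304]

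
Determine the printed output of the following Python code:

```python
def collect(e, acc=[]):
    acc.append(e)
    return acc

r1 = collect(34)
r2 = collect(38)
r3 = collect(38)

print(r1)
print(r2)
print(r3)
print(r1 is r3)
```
[34, 38, 38]
[34, 38, 38]
[34, 38, 38]
True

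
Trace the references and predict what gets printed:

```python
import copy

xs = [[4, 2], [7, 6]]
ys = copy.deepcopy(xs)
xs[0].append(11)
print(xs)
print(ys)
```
[[4, 2, 11], [7, 6]]
[[4, 2], [7, 6]]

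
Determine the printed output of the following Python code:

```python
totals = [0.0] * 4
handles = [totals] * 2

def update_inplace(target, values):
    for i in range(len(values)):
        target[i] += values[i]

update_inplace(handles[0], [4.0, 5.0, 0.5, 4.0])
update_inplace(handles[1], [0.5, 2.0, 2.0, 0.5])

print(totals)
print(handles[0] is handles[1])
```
[4.5, 7.0, 2.5, 4.5]
True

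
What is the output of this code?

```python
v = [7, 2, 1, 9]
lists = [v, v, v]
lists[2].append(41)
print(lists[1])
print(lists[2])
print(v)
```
[7, 2, 1, 9, 41]
[7, 2, 1, 9, 41]
[7, 2, 1, 9, 41]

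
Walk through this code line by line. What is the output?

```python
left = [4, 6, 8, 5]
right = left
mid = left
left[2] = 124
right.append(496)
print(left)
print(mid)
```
[4, 6, 124, 5, 496]
[4, 6, 124, 5, 496]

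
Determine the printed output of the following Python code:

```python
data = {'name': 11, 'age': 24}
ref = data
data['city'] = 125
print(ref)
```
{'name': 11, 'age': 24, 'city': 125}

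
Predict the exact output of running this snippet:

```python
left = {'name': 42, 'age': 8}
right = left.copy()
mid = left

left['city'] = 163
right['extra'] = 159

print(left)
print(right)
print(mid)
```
{'name': 42, 'age': 8, 'city': 163}
{'name': 42, 'age': 8, 'extra': 159}
{'name': 42, 'age': 8, 'city': 163}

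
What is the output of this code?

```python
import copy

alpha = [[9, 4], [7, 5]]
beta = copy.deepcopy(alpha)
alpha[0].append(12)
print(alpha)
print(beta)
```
[[9, 4, 12], [7, 5]]
[[9, 4], [7, 5]]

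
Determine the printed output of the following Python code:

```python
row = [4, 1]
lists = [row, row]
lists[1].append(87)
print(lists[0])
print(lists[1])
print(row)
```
[4, 1, 87]
[4, 1, 87]
[4, 1, 87]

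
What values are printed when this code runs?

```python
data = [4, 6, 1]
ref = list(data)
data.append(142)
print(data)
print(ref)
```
[4, 6, 1, 142]
[4, 6, 1]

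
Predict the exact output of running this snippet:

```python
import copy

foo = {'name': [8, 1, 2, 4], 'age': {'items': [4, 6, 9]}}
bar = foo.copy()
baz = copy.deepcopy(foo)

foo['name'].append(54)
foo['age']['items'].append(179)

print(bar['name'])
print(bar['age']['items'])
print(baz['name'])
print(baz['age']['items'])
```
[8, 1, 2, 4, 54]
[4, 6, 9, 179]
[8, 1, 2, 4]
[4, 6, 9]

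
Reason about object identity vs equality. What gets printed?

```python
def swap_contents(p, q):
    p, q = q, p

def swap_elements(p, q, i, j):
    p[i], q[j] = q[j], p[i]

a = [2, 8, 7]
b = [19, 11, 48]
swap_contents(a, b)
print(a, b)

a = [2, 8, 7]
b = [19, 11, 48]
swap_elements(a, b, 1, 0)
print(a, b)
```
[2, 8, 7] [19, 11, 48]
[2, 19, 7] [8, 11, 48]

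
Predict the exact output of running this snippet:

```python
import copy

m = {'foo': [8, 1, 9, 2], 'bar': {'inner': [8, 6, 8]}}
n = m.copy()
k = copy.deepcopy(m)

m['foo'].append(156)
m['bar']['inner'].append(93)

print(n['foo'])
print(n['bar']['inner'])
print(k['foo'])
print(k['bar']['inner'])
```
[8, 1, 9, 2, 156]
[8, 6, 8, 93]
[8, 1, 9, 2]
[8, 6, 8]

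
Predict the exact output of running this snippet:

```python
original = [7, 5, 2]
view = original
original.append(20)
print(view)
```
[7, 5, 2, 20]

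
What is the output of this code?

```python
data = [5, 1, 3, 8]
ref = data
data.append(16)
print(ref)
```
[5, 1, 3, 8, 16]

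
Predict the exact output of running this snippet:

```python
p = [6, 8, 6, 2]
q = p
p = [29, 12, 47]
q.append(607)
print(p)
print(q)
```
[29, 12, 47]
[6, 8, 6, 2, 607]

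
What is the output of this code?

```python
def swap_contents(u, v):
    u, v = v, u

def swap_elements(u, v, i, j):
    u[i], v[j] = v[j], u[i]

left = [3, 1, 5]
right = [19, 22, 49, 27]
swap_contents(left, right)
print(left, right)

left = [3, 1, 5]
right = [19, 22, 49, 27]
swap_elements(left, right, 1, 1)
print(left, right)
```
[3, 1, 5] [19, 22, 49, 27]
[3, 22, 5] [19, 1, 49, 27]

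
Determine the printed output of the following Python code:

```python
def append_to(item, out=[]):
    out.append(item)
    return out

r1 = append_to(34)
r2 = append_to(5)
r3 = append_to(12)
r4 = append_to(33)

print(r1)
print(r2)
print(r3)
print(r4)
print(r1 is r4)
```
[34, 5, 12, 33]
[34, 5, 12, 33]
[34, 5, 12, 33]
[34, 5, 12, 33]
True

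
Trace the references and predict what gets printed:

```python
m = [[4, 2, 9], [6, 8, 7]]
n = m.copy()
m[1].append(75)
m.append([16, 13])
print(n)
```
[[4, 2, 9], [6, 8, 7, 75]]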